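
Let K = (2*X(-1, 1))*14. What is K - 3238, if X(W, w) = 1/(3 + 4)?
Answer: -3234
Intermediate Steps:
X(W, w) = ⅐ (X(W, w) = 1/7 = ⅐)
K = 4 (K = (2*(⅐))*14 = (2/7)*14 = 4)
K - 3238 = 4 - 3238 = -3234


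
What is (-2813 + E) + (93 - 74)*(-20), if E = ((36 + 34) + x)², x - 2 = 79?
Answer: 19608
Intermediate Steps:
x = 81 (x = 2 + 79 = 81)
E = 22801 (E = ((36 + 34) + 81)² = (70 + 81)² = 151² = 22801)
(-2813 + E) + (93 - 74)*(-20) = (-2813 + 22801) + (93 - 74)*(-20) = 19988 + 19*(-20) = 19988 - 380 = 19608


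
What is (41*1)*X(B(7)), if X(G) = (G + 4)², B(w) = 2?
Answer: 1476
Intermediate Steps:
X(G) = (4 + G)²
(41*1)*X(B(7)) = (41*1)*(4 + 2)² = 41*6² = 41*36 = 1476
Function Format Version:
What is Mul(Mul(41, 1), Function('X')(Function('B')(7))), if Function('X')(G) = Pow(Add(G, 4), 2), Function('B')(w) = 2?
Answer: 1476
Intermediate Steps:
Function('X')(G) = Pow(Add(4, G), 2)
Mul(Mul(41, 1), Function('X')(Function('B')(7))) = Mul(Mul(41, 1), Pow(Add(4, 2), 2)) = Mul(41, Pow(6, 2)) = Mul(41, 36) = 1476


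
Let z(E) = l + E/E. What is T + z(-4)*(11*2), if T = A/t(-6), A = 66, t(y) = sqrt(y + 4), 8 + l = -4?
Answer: -242 - 33*I*sqrt(2) ≈ -242.0 - 46.669*I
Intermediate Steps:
l = -12 (l = -8 - 4 = -12)
t(y) = sqrt(4 + y)
z(E) = -11 (z(E) = -12 + E/E = -12 + 1 = -11)
T = -33*I*sqrt(2) (T = 66/(sqrt(4 - 6)) = 66/(sqrt(-2)) = 66/((I*sqrt(2))) = 66*(-I*sqrt(2)/2) = -33*I*sqrt(2) ≈ -46.669*I)
T + z(-4)*(11*2) = -33*I*sqrt(2) - 121*2 = -33*I*sqrt(2) - 11*22 = -33*I*sqrt(2) - 242 = -242 - 33*I*sqrt(2)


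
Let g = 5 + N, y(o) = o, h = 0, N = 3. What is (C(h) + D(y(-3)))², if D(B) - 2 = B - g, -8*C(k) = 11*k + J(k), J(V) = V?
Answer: 81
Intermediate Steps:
g = 8 (g = 5 + 3 = 8)
C(k) = -3*k/2 (C(k) = -(11*k + k)/8 = -3*k/2)
D(B) = -6 + B (D(B) = 2 + (B - 1*8) = 2 + (B - 8) = 2 + (-8 + B) = -6 + B)
(C(h) + D(y(-3)))² = (-3/2*0 + (-6 - 3))² = (0 - 9)² = (-9)² = 81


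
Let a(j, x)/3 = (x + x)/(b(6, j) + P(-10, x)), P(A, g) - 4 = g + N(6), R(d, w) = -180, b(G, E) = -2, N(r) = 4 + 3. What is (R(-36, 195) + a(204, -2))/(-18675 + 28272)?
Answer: -424/22393 ≈ -0.018934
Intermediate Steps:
N(r) = 7
P(A, g) = 11 + g (P(A, g) = 4 + (g + 7) = 4 + (7 + g) = 11 + g)
a(j, x) = 6*x/(9 + x) (a(j, x) = 3*((x + x)/(-2 + (11 + x))) = 3*((2*x)/(9 + x)) = 3*(2*x/(9 + x)) = 6*x/(9 + x))
(R(-36, 195) + a(204, -2))/(-18675 + 28272) = (-180 + 6*(-2)/(9 - 2))/(-18675 + 28272) = (-180 + 6*(-2)/7)/9597 = (-180 + 6*(-2)*(⅐))*(1/9597) = (-180 - 12/7)*(1/9597) = -1272/7*1/9597 = -424/22393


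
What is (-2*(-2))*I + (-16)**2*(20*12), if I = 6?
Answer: 61464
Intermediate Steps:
(-2*(-2))*I + (-16)**2*(20*12) = -2*(-2)*6 + (-16)**2*(20*12) = 4*6 + 256*240 = 24 + 61440 = 61464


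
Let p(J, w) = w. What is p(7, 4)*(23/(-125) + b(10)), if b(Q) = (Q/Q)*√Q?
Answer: -92/125 + 4*√10 ≈ 11.913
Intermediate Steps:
b(Q) = √Q (b(Q) = 1*√Q = √Q)
p(7, 4)*(23/(-125) + b(10)) = 4*(23/(-125) + √10) = 4*(23*(-1/125) + √10) = 4*(-23/125 + √10) = -92/125 + 4*√10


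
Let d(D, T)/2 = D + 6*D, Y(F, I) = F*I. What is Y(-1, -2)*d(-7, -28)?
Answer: -196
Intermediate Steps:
d(D, T) = 14*D (d(D, T) = 2*(D + 6*D) = 2*(7*D) = 14*D)
Y(-1, -2)*d(-7, -28) = (-1*(-2))*(14*(-7)) = 2*(-98) = -196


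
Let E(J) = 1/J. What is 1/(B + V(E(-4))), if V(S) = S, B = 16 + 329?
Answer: 4/1379 ≈ 0.0029007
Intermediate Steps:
B = 345
1/(B + V(E(-4))) = 1/(345 + 1/(-4)) = 1/(345 - ¼) = 1/(1379/4) = 4/1379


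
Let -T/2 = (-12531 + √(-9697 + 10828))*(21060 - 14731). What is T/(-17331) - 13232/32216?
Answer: -212926975740/23263979 + 12658*√1131/17331 ≈ -9128.1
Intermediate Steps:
T = 158617398 - 12658*√1131 (T = -2*(-12531 + √(-9697 + 10828))*(21060 - 14731) = -2*(-12531 + √1131)*6329 = -2*(-79308699 + 6329*√1131) = 158617398 - 12658*√1131 ≈ 1.5819e+8)
T/(-17331) - 13232/32216 = (158617398 - 12658*√1131)/(-17331) - 13232/32216 = (158617398 - 12658*√1131)*(-1/17331) - 13232*1/32216 = (-52872466/5777 + 12658*√1131/17331) - 1654/4027 = -212926975740/23263979 + 12658*√1131/17331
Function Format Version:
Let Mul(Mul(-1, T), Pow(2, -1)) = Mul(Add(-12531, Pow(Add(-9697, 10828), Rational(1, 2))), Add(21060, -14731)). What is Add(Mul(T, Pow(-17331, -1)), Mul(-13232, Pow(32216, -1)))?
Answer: Add(Rational(-212926975740, 23263979), Mul(Rational(12658, 17331), Pow(1131, Rational(1, 2)))) ≈ -9128.1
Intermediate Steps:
T = Add(158617398, Mul(-12658, Pow(1131, Rational(1, 2)))) (T = Mul(-2, Mul(Add(-12531, Pow(Add(-9697, 10828), Rational(1, 2))), Add(21060, -14731))) = Mul(-2, Mul(Add(-12531, Pow(1131, Rational(1, 2))), 6329)) = Mul(-2, Add(-79308699, Mul(6329, Pow(1131, Rational(1, 2))))) = Add(158617398, Mul(-12658, Pow(1131, Rational(1, 2)))) ≈ 1.5819e+8)
Add(Mul(T, Pow(-17331, -1)), Mul(-13232, Pow(32216, -1))) = Add(Mul(Add(158617398, Mul(-12658, Pow(1131, Rational(1, 2)))), Pow(-17331, -1)), Mul(-13232, Pow(32216, -1))) = Add(Mul(Add(158617398, Mul(-12658, Pow(1131, Rational(1, 2)))), Rational(-1, 17331)), Mul(-13232, Rational(1, 32216))) = Add(Add(Rational(-52872466, 5777), Mul(Rational(12658, 17331), Pow(1131, Rational(1, 2)))), Rational(-1654, 4027)) = Add(Rational(-212926975740, 23263979), Mul(Rational(12658, 17331), Pow(1131, Rational(1, 2))))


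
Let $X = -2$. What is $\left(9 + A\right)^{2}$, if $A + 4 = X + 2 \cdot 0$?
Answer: $9$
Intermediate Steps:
$A = -6$ ($A = -4 + \left(-2 + 2 \cdot 0\right) = -4 + \left(-2 + 0\right) = -4 - 2 = -6$)
$\left(9 + A\right)^{2} = \left(9 - 6\right)^{2} = 3^{2} = 9$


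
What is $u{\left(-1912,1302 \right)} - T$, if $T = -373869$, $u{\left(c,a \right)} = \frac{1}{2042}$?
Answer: $\frac{763440499}{2042} \approx 3.7387 \cdot 10^{5}$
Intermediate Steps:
$u{\left(c,a \right)} = \frac{1}{2042}$
$u{\left(-1912,1302 \right)} - T = \frac{1}{2042} - -373869 = \frac{1}{2042} + 373869 = \frac{763440499}{2042}$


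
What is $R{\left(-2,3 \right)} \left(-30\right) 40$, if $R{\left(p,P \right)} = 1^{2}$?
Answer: $-1200$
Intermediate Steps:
$R{\left(p,P \right)} = 1$
$R{\left(-2,3 \right)} \left(-30\right) 40 = 1 \left(-30\right) 40 = \left(-30\right) 40 = -1200$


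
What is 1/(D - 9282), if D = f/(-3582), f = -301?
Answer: -3582/33247823 ≈ -0.00010774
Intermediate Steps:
D = 301/3582 (D = -301/(-3582) = -301*(-1/3582) = 301/3582 ≈ 0.084031)
1/(D - 9282) = 1/(301/3582 - 9282) = 1/(-33247823/3582) = -3582/33247823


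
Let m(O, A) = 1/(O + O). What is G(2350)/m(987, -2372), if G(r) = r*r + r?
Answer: 10906053900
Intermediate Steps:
G(r) = r + r² (G(r) = r² + r = r + r²)
m(O, A) = 1/(2*O)
G(2350)/m(987, -2372) = (2350*(1 + 2350))/(((½)/987)) = (2350*2351)/(((½)*(1/987))) = 5524850/(1/1974) = 5524850*1974 = 10906053900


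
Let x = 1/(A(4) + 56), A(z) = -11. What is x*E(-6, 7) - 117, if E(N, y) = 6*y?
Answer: -1741/15 ≈ -116.07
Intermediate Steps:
x = 1/45 (x = 1/(-11 + 56) = 1/45 ≈ 0.022222)
x*E(-6, 7) - 117 = (6*7)/45 - 117 = (1/45)*42 - 117 = 14/15 - 117 = -1741/15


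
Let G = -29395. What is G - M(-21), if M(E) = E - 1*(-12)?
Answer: -29386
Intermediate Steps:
M(E) = 12 + E (M(E) = E + 12 = 12 + E)
G - M(-21) = -29395 - (12 - 21) = -29395 - 1*(-9) = -29395 + 9 = -29386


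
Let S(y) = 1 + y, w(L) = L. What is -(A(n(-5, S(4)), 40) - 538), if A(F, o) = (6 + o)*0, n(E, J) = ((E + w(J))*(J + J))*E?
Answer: 538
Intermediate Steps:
n(E, J) = 2*E*J*(E + J) (n(E, J) = ((E + J)*(J + J))*E = ((E + J)*(2*J))*E = (2*J*(E + J))*E = 2*E*J*(E + J))
A(F, o) = 0
-(A(n(-5, S(4)), 40) - 538) = -(0 - 538) = -1*(-538) = 538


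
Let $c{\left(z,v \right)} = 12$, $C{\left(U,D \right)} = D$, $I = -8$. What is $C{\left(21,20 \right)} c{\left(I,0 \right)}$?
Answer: $240$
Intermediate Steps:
$C{\left(21,20 \right)} c{\left(I,0 \right)} = 20 \cdot 12 = 240$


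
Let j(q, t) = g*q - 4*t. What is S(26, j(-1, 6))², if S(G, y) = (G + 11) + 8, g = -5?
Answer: 2025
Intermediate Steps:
j(q, t) = -5*q - 4*t
S(G, y) = 19 + G (S(G, y) = (11 + G) + 8 = 19 + G)
S(26, j(-1, 6))² = (19 + 26)² = 45² = 2025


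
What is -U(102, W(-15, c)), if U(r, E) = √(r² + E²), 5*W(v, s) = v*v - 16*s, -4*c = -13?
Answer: -√290029/5 ≈ -107.71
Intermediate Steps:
c = 13/4 (c = -¼*(-13) = 13/4 ≈ 3.2500)
W(v, s) = -16*s/5 + v²/5 (W(v, s) = (v*v - 16*s)/5 = (v² - 16*s)/5 = -16*s/5 + v²/5)
U(r, E) = √(E² + r²)
-U(102, W(-15, c)) = -√((-16/5*13/4 + (⅕)*(-15)²)² + 102²) = -√((-52/5 + (⅕)*225)² + 10404) = -√((-52/5 + 45)² + 10404) = -√((173/5)² + 10404) = -√(29929/25 + 10404) = -√(290029/25) = -√290029/5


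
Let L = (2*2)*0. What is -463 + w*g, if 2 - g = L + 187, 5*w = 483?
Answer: -18334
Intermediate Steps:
w = 483/5 (w = (⅕)*483 = 483/5 ≈ 96.600)
L = 0 (L = 4*0 = 0)
g = -185 (g = 2 - (0 + 187) = 2 - 1*187 = 2 - 187 = -185)
-463 + w*g = -463 + (483/5)*(-185) = -463 - 17871 = -18334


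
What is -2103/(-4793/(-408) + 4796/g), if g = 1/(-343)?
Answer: 858024/671166631 ≈ 0.0012784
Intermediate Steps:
g = -1/343 ≈ -0.0029155
-2103/(-4793/(-408) + 4796/g) = -2103/(-4793/(-408) + 4796/(-1/343)) = -2103/(-4793*(-1/408) + 4796*(-343)) = -2103/(4793/408 - 1645028) = -2103/(-671166631/408) = -2103*(-408/671166631) = 858024/671166631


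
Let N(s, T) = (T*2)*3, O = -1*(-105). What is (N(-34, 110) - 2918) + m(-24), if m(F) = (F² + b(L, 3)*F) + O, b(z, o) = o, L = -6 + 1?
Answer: -1649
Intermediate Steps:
L = -5
O = 105
N(s, T) = 6*T (N(s, T) = (2*T)*3 = 6*T)
m(F) = 105 + F² + 3*F (m(F) = (F² + 3*F) + 105 = 105 + F² + 3*F)
(N(-34, 110) - 2918) + m(-24) = (6*110 - 2918) + (105 + (-24)² + 3*(-24)) = (660 - 2918) + (105 + 576 - 72) = -2258 + 609 = -1649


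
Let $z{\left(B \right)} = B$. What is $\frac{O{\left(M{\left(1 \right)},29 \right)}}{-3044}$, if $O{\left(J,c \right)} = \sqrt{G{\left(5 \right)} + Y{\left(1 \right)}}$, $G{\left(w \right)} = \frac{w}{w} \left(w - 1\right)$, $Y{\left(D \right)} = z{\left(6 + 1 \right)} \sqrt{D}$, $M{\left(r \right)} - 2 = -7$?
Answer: $- \frac{\sqrt{11}}{3044} \approx -0.0010896$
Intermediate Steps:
$M{\left(r \right)} = -5$ ($M{\left(r \right)} = 2 - 7 = -5$)
$Y{\left(D \right)} = 7 \sqrt{D}$ ($Y{\left(D \right)} = \left(6 + 1\right) \sqrt{D} = 7 \sqrt{D}$)
$G{\left(w \right)} = -1 + w$ ($G{\left(w \right)} = 1 \left(-1 + w\right) = -1 + w$)
$O{\left(J,c \right)} = \sqrt{11}$ ($O{\left(J,c \right)} = \sqrt{\left(-1 + 5\right) + 7 \sqrt{1}} = \sqrt{4 + 7 \cdot 1} = \sqrt{4 + 7} = \sqrt{11}$)
$\frac{O{\left(M{\left(1 \right)},29 \right)}}{-3044} = \frac{\sqrt{11}}{-3044} = \sqrt{11} \left(- \frac{1}{3044}\right) = - \frac{\sqrt{11}}{3044}$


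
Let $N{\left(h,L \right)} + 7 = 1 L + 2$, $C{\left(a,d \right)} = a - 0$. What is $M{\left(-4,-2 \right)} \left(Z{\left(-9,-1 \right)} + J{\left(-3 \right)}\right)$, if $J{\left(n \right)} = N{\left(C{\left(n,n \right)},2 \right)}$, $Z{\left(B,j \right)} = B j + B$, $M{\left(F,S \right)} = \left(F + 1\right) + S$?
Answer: $15$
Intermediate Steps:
$C{\left(a,d \right)} = a$ ($C{\left(a,d \right)} = a + 0 = a$)
$N{\left(h,L \right)} = -5 + L$ ($N{\left(h,L \right)} = -7 + \left(1 L + 2\right) = -7 + \left(L + 2\right) = -7 + \left(2 + L\right) = -5 + L$)
$M{\left(F,S \right)} = 1 + F + S$ ($M{\left(F,S \right)} = \left(1 + F\right) + S = 1 + F + S$)
$Z{\left(B,j \right)} = B + B j$
$J{\left(n \right)} = -3$ ($J{\left(n \right)} = -5 + 2 = -3$)
$M{\left(-4,-2 \right)} \left(Z{\left(-9,-1 \right)} + J{\left(-3 \right)}\right) = \left(1 - 4 - 2\right) \left(- 9 \left(1 - 1\right) - 3\right) = - 5 \left(\left(-9\right) 0 - 3\right) = - 5 \left(0 - 3\right) = \left(-5\right) \left(-3\right) = 15$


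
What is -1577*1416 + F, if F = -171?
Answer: -2233203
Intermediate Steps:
-1577*1416 + F = -1577*1416 - 171 = -2233032 - 171 = -2233203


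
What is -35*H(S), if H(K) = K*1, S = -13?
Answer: 455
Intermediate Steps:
H(K) = K
-35*H(S) = -35*(-13) = 455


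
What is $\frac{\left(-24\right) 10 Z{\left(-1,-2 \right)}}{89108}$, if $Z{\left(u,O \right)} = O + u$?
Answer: $\frac{180}{22277} \approx 0.0080801$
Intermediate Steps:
$\frac{\left(-24\right) 10 Z{\left(-1,-2 \right)}}{89108} = \frac{\left(-24\right) 10 \left(-2 - 1\right)}{89108} = \left(-240\right) \left(-3\right) \frac{1}{89108} = 720 \cdot \frac{1}{89108} = \frac{180}{22277}$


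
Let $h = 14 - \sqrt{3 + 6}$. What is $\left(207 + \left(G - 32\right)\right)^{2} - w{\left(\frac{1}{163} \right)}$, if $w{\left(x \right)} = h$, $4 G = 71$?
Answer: $\frac{594265}{16} \approx 37142.0$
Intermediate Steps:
$G = \frac{71}{4}$ ($G = \frac{1}{4} \cdot 71 = \frac{71}{4} \approx 17.75$)
$h = 11$ ($h = 14 - \sqrt{9} = 14 - 3 = 11$)
$w{\left(x \right)} = 11$
$\left(207 + \left(G - 32\right)\right)^{2} - w{\left(\frac{1}{163} \right)} = \left(207 + \left(\frac{71}{4} - 32\right)\right)^{2} - 11 = \left(207 - \frac{57}{4}\right)^{2} - 11 = \left(\frac{771}{4}\right)^{2} - 11 = \frac{594441}{16} - 11 = \frac{594265}{16}$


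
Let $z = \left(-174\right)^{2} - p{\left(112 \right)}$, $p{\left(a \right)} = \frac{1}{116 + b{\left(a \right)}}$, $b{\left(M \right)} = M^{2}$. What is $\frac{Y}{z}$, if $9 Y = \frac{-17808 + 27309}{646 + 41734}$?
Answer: $\frac{668237}{812200322921} \approx 8.2275 \cdot 10^{-7}$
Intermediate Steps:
$p{\left(a \right)} = \frac{1}{116 + a^{2}}$
$Y = \frac{3167}{127140}$ ($Y = \frac{\left(-17808 + 27309\right) \frac{1}{646 + 41734}}{9} = \frac{9501 \cdot \frac{1}{42380}}{9} = \frac{1}{9} \cdot \frac{9501}{42380} = \frac{3167}{127140} \approx 0.02491$)
$z = \frac{383294159}{12660}$ ($z = \left(-174\right)^{2} - \frac{1}{116 + 112^{2}} = 30276 - \frac{1}{116 + 12544} = 30276 - \frac{1}{12660} = \frac{383294159}{12660} \approx 30276.0$)
$\frac{Y}{z} = \frac{3167}{127140 \cdot \frac{383294159}{12660}} = \frac{3167}{127140} \cdot \frac{12660}{383294159} = \frac{668237}{812200322921}$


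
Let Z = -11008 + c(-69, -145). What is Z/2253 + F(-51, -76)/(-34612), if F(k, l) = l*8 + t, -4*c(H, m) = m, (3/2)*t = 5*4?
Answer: -378414427/77980836 ≈ -4.8527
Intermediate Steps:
t = 40/3 (t = 2*(5*4)/3 = (⅔)*20 = 40/3 ≈ 13.333)
c(H, m) = -m/4
F(k, l) = 40/3 + 8*l (F(k, l) = l*8 + 40/3 = 8*l + 40/3 = 40/3 + 8*l)
Z = -43887/4 (Z = -11008 - ¼*(-145) = -11008 + 145/4 = -43887/4 ≈ -10972.)
Z/2253 + F(-51, -76)/(-34612) = -43887/4/2253 + (40/3 + 8*(-76))/(-34612) = -43887/4*1/2253 + (40/3 - 608)*(-1/34612) = -14629/3004 - 1784/3*(-1/34612) = -14629/3004 + 446/25959 = -378414427/77980836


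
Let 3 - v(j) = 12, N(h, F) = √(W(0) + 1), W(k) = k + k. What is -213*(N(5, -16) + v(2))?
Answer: 1704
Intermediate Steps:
W(k) = 2*k
N(h, F) = 1 (N(h, F) = √(2*0 + 1) = √(0 + 1) = √1 = 1)
v(j) = -9 (v(j) = 3 - 1*12 = 3 - 12 = -9)
-213*(N(5, -16) + v(2)) = -213*(1 - 9) = -213*(-8) = 1704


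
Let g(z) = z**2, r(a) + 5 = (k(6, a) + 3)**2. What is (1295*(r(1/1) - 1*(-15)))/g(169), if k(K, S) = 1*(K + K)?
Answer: 304325/28561 ≈ 10.655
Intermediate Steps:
k(K, S) = 2*K (k(K, S) = 1*(2*K) = 2*K)
r(a) = 220 (r(a) = -5 + (2*6 + 3)**2 = -5 + (12 + 3)**2 = -5 + 15**2 = -5 + 225 = 220)
(1295*(r(1/1) - 1*(-15)))/g(169) = (1295*(220 - 1*(-15)))/(169**2) = (1295*(220 + 15))/28561 = (1295*235)*(1/28561) = 304325*(1/28561) = 304325/28561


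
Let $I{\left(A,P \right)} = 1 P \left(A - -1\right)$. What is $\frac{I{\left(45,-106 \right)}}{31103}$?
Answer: $- \frac{4876}{31103} \approx -0.15677$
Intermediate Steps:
$I{\left(A,P \right)} = P \left(1 + A\right)$ ($I{\left(A,P \right)} = P \left(A + 1\right) = P \left(1 + A\right)$)
$\frac{I{\left(45,-106 \right)}}{31103} = \frac{\left(-106\right) \left(1 + 45\right)}{31103} = \left(-106\right) 46 \cdot \frac{1}{31103} = \left(-4876\right) \frac{1}{31103} = - \frac{4876}{31103}$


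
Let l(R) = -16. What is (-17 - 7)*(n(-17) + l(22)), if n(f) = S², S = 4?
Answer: 0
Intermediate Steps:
n(f) = 16 (n(f) = 4² = 16)
(-17 - 7)*(n(-17) + l(22)) = (-17 - 7)*(16 - 16) = -24*0 = 0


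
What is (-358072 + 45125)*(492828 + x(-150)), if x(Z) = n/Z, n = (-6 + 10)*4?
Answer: -11567175805124/75 ≈ -1.5423e+11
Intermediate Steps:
n = 16 (n = 4*4 = 16)
x(Z) = 16/Z
(-358072 + 45125)*(492828 + x(-150)) = (-358072 + 45125)*(492828 + 16/(-150)) = -312947*(492828 + 16*(-1/150)) = -312947*(492828 - 8/75) = -312947*36962092/75 = -11567175805124/75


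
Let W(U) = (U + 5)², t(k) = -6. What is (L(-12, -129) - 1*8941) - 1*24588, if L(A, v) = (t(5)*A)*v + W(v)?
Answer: -27441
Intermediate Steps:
W(U) = (5 + U)²
L(A, v) = (5 + v)² - 6*A*v (L(A, v) = (-6*A)*v + (5 + v)² = -6*A*v + (5 + v)² = (5 + v)² - 6*A*v)
(L(-12, -129) - 1*8941) - 1*24588 = (((5 - 129)² - 6*(-12)*(-129)) - 1*8941) - 1*24588 = (((-124)² - 9288) - 8941) - 24588 = ((15376 - 9288) - 8941) - 24588 = (6088 - 8941) - 24588 = -2853 - 24588 = -27441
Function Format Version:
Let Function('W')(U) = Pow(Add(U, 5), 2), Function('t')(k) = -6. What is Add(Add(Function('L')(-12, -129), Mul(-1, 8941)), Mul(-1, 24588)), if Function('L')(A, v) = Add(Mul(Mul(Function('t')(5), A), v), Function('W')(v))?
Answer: -27441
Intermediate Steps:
Function('W')(U) = Pow(Add(5, U), 2)
Function('L')(A, v) = Add(Pow(Add(5, v), 2), Mul(-6, A, v)) (Function('L')(A, v) = Add(Mul(Mul(-6, A), v), Pow(Add(5, v), 2)) = Add(Mul(-6, A, v), Pow(Add(5, v), 2)) = Add(Pow(Add(5, v), 2), Mul(-6, A, v)))
Add(Add(Function('L')(-12, -129), Mul(-1, 8941)), Mul(-1, 24588)) = Add(Add(Add(Pow(Add(5, -129), 2), Mul(-6, -12, -129)), Mul(-1, 8941)), Mul(-1, 24588)) = Add(Add(Add(Pow(-124, 2), -9288), -8941), -24588) = Add(Add(Add(15376, -9288), -8941), -24588) = Add(Add(6088, -8941), -24588) = Add(-2853, -24588) = -27441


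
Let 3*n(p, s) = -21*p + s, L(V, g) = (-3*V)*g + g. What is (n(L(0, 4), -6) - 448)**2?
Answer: 228484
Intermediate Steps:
L(V, g) = g - 3*V*g (L(V, g) = -3*V*g + g = g - 3*V*g)
n(p, s) = -7*p + s/3 (n(p, s) = (-21*p + s)/3 = (s - 21*p)/3 = -7*p + s/3)
(n(L(0, 4), -6) - 448)**2 = ((-28*(1 - 3*0) + (1/3)*(-6)) - 448)**2 = ((-28*(1 + 0) - 2) - 448)**2 = ((-28 - 2) - 448)**2 = (-30 - 448)**2 = (-478)**2 = 228484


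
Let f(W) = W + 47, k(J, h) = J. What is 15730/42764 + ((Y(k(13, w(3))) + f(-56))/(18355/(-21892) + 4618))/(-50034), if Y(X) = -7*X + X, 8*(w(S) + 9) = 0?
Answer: 6629391341901523/18022822701196698 ≈ 0.36783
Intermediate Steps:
w(S) = -9 (w(S) = -9 + (⅛)*0 = -9 + 0 = -9)
f(W) = 47 + W
Y(X) = -6*X
15730/42764 + ((Y(k(13, w(3))) + f(-56))/(18355/(-21892) + 4618))/(-50034) = 15730/42764 + ((-6*13 + (47 - 56))/(18355/(-21892) + 4618))/(-50034) = 15730*(1/42764) + ((-78 - 9)/(18355*(-1/21892) + 4618))*(-1/50034) = 7865/21382 - 87/(-18355/21892 + 4618)*(-1/50034) = 7865/21382 - 87/101078901/21892*(-1/50034) = 7865/21382 - 87*21892/101078901*(-1/50034) = 7865/21382 - 634868/33692967*(-1/50034) = 7865/21382 + 317434/842896955439 = 6629391341901523/18022822701196698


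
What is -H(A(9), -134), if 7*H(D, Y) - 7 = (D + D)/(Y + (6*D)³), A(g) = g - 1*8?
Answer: -288/287 ≈ -1.0035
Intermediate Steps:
A(g) = -8 + g (A(g) = g - 8 = -8 + g)
H(D, Y) = 1 + 2*D/(7*(Y + 216*D³)) (H(D, Y) = 1 + ((D + D)/(Y + (6*D)³))/7 = 1 + ((2*D)/(Y + 216*D³))/7 = 1 + (2*D/(Y + 216*D³))/7 = 1 + 2*D/(7*(Y + 216*D³)))
-H(A(9), -134) = -(-134 + 216*(-8 + 9)³ + 2*(-8 + 9)/7)/(-134 + 216*(-8 + 9)³) = -(-134 + 216*1³ + (2/7)*1)/(-134 + 216*1³) = -(-134 + 216*1 + 2/7)/(-134 + 216*1) = -(-134 + 216 + 2/7)/(-134 + 216) = -576/(82*7) = -1*288/287 = -288/287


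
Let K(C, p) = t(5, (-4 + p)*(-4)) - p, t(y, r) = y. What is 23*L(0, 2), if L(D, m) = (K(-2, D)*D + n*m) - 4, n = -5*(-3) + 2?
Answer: 690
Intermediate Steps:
K(C, p) = 5 - p
n = 17 (n = 15 + 2 = 17)
L(D, m) = -4 + 17*m + D*(5 - D) (L(D, m) = ((5 - D)*D + 17*m) - 4 = (D*(5 - D) + 17*m) - 4 = (17*m + D*(5 - D)) - 4 = -4 + 17*m + D*(5 - D))
23*L(0, 2) = 23*(-4 + 17*2 - 1*0*(-5 + 0)) = 23*(-4 + 34 - 1*0*(-5)) = 23*(-4 + 34 + 0) = 23*30 = 690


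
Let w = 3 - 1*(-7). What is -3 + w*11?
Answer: 107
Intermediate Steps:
w = 10 (w = 3 + 7 = 10)
-3 + w*11 = -3 + 10*11 = -3 + 110 = 107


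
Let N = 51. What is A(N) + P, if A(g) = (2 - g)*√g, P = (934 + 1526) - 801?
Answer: 1659 - 49*√51 ≈ 1309.1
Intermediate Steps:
P = 1659 (P = 2460 - 801 = 1659)
A(g) = √g*(2 - g)
A(N) + P = √51*(2 - 1*51) + 1659 = √51*(2 - 51) + 1659 = √51*(-49) + 1659 = -49*√51 + 1659 = 1659 - 49*√51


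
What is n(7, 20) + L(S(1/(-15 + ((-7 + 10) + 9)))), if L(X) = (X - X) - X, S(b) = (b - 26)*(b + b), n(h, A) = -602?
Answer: -5576/9 ≈ -619.56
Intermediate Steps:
S(b) = 2*b*(-26 + b) (S(b) = (-26 + b)*(2*b) = 2*b*(-26 + b))
L(X) = -X (L(X) = 0 - X = -X)
n(7, 20) + L(S(1/(-15 + ((-7 + 10) + 9)))) = -602 - 2*(-26 + 1/(-15 + ((-7 + 10) + 9)))/(-15 + ((-7 + 10) + 9)) = -602 - 2*(-26 + 1/(-15 + (3 + 9)))/(-15 + (3 + 9)) = -602 - 2*(-26 + 1/(-15 + 12))/(-15 + 12) = -602 - 2*(-26 + 1/(-3))/(-3) = -602 - 2*(-1)*(-26 - ⅓)/3 = -602 - 2*(-1)*(-79)/(3*3) = -602 - 1*158/9 = -602 - 158/9 = -5576/9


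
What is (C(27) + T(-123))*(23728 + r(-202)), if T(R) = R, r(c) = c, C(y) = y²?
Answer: 14256756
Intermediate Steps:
(C(27) + T(-123))*(23728 + r(-202)) = (27² - 123)*(23728 - 202) = (729 - 123)*23526 = 606*23526 = 14256756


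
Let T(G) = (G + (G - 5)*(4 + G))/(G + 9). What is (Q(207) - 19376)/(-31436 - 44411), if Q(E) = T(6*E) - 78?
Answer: 22794410/94884597 ≈ 0.24023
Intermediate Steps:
T(G) = (G + (-5 + G)*(4 + G))/(9 + G)
Q(E) = -78 + (-20 + 36*E²)/(9 + 6*E) (Q(E) = (-20 + (6*E)²)/(9 + 6*E) - 78 = (-20 + 36*E²)/(9 + 6*E) - 78 = -78 + (-20 + 36*E²)/(9 + 6*E))
(Q(207) - 19376)/(-31436 - 44411) = (2*(-361 - 234*207 + 18*207²)/(3*(3 + 2*207)) - 19376)/(-31436 - 44411) = (2*(-361 - 48438 + 18*42849)/(3*(3 + 414)) - 19376)/(-75847) = ((⅔)*(-361 - 48438 + 771282)/417 - 19376)*(-1/75847) = ((⅔)*(1/417)*722483 - 19376)*(-1/75847) = (1444966/1251 - 19376)*(-1/75847) = -22794410/1251*(-1/75847) = 22794410/94884597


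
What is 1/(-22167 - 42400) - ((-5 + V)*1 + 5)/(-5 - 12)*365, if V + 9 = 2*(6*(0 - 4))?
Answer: -1343316452/1097639 ≈ -1223.8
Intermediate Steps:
V = -57 (V = -9 + 2*(6*(0 - 4)) = -9 + 2*(6*(-4)) = -9 + 2*(-24) = -9 - 48 = -57)
1/(-22167 - 42400) - ((-5 + V)*1 + 5)/(-5 - 12)*365 = 1/(-22167 - 42400) - ((-5 - 57)*1 + 5)/(-5 - 12)*365 = 1/(-64567) - (-62*1 + 5)/(-17)*365 = -1/64567 - (-62 + 5)*(-1/17)*365 = -1/64567 - (-57*(-1/17))*365 = -1/64567 - 57*365/17 = -1/64567 - 1*20805/17 = -1/64567 - 20805/17 = -1343316452/1097639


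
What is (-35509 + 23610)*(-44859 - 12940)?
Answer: 687750301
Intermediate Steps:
(-35509 + 23610)*(-44859 - 12940) = -11899*(-57799) = 687750301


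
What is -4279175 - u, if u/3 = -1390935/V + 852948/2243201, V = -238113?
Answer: -253963164051916328/59348368857 ≈ -4.2792e+6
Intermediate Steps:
u = 1107748263353/59348368857 (u = 3*(-1390935/(-238113) + 852948/2243201) = 3*(-1390935*(-1/238113) + 852948*(1/2243201)) = 3*(463645/79371 + 852948/2243201) = 3*(1107748263353/178045106571) = 1107748263353/59348368857 ≈ 18.665)
-4279175 - u = -4279175 - 1*1107748263353/59348368857 = -4279175 - 1107748263353/59348368857 = -253963164051916328/59348368857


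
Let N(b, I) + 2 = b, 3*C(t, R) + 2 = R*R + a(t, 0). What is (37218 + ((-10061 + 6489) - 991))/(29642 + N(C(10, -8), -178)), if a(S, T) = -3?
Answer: 97965/88979 ≈ 1.1010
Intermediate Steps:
C(t, R) = -5/3 + R**2/3 (C(t, R) = -2/3 + (R*R - 3)/3 = -2/3 + (R**2 - 3)/3 = -2/3 + (-3 + R**2)/3 = -2/3 + (-1 + R**2/3) = -5/3 + R**2/3)
N(b, I) = -2 + b
(37218 + ((-10061 + 6489) - 991))/(29642 + N(C(10, -8), -178)) = (37218 + ((-10061 + 6489) - 991))/(29642 + (-2 + (-5/3 + (1/3)*(-8)**2))) = (37218 + (-3572 - 991))/(29642 + (-2 + (-5/3 + (1/3)*64))) = (37218 - 4563)/(29642 + (-2 + (-5/3 + 64/3))) = 32655/(29642 + (-2 + 59/3)) = 32655/(29642 + 53/3) = 32655/(88979/3) = 32655*(3/88979) = 97965/88979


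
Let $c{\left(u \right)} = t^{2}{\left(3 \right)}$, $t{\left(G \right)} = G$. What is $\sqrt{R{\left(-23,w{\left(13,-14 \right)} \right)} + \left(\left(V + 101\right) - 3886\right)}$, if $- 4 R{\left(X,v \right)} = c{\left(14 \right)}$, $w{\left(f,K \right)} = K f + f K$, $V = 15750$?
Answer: $\frac{\sqrt{47851}}{2} \approx 109.37$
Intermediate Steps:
$w{\left(f,K \right)} = 2 K f$ ($w{\left(f,K \right)} = K f + K f = 2 K f$)
$c{\left(u \right)} = 9$ ($c{\left(u \right)} = 3^{2} = 9$)
$R{\left(X,v \right)} = - \frac{9}{4}$ ($R{\left(X,v \right)} = \left(- \frac{1}{4}\right) 9 = - \frac{9}{4}$)
$\sqrt{R{\left(-23,w{\left(13,-14 \right)} \right)} + \left(\left(V + 101\right) - 3886\right)} = \sqrt{- \frac{9}{4} + \left(\left(15750 + 101\right) - 3886\right)} = \sqrt{- \frac{9}{4} + \left(15851 - 3886\right)} = \sqrt{- \frac{9}{4} + 11965} = \sqrt{\frac{47851}{4}} = \frac{\sqrt{47851}}{2}$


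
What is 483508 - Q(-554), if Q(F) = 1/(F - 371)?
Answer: 447244901/925 ≈ 4.8351e+5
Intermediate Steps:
Q(F) = 1/(-371 + F)
483508 - Q(-554) = 483508 - 1/(-371 - 554) = 483508 - 1/(-925) = 483508 - 1*(-1/925) = 483508 + 1/925 = 447244901/925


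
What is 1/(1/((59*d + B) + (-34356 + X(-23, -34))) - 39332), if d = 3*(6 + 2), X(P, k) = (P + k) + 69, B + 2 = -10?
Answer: -32940/1295596081 ≈ -2.5425e-5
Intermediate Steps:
B = -12 (B = -2 - 10 = -12)
X(P, k) = 69 + P + k
d = 24 (d = 3*8 = 24)
1/(1/((59*d + B) + (-34356 + X(-23, -34))) - 39332) = 1/(1/((59*24 - 12) + (-34356 + (69 - 23 - 34))) - 39332) = 1/(1/((1416 - 12) + (-34356 + 12)) - 39332) = 1/(1/(1404 - 34344) - 39332) = 1/(1/(-32940) - 39332) = 1/(-1/32940 - 39332) = 1/(-1295596081/32940) = -32940/1295596081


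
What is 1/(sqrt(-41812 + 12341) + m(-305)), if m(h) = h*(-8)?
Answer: 2440/5983071 - I*sqrt(29471)/5983071 ≈ 0.00040782 - 2.8693e-5*I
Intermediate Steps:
m(h) = -8*h
1/(sqrt(-41812 + 12341) + m(-305)) = 1/(sqrt(-41812 + 12341) - 8*(-305)) = 1/(sqrt(-29471) + 2440) = 1/(I*sqrt(29471) + 2440) = 1/(2440 + I*sqrt(29471))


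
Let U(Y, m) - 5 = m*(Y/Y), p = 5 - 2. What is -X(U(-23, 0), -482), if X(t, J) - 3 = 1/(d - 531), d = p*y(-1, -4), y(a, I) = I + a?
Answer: -1637/546 ≈ -2.9982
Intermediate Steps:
p = 3
U(Y, m) = 5 + m (U(Y, m) = 5 + m*(Y/Y) = 5 + m*1 = 5 + m)
d = -15 (d = 3*(-4 - 1) = 3*(-5) = -15)
X(t, J) = 1637/546 (X(t, J) = 3 + 1/(-15 - 531) = 3 + 1/(-546) = 3 - 1/546 = 1637/546)
-X(U(-23, 0), -482) = -1*1637/546 = -1637/546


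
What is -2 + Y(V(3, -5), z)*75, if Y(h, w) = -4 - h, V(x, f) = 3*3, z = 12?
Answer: -977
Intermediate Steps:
V(x, f) = 9
-2 + Y(V(3, -5), z)*75 = -2 + (-4 - 1*9)*75 = -2 + (-4 - 9)*75 = -2 - 13*75 = -2 - 975 = -977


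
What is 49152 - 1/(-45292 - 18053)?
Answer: 3113533441/63345 ≈ 49152.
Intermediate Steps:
49152 - 1/(-45292 - 18053) = 49152 - 1/(-63345) = 49152 - 1*(-1/63345) = 49152 + 1/63345 = 3113533441/63345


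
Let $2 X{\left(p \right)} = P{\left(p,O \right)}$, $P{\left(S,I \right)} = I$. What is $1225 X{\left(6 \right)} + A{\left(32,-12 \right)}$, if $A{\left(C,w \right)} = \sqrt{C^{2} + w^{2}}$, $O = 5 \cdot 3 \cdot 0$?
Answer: $4 \sqrt{73} \approx 34.176$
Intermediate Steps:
$O = 0$ ($O = 15 \cdot 0 = 0$)
$X{\left(p \right)} = 0$ ($X{\left(p \right)} = \frac{1}{2} \cdot 0 = 0$)
$1225 X{\left(6 \right)} + A{\left(32,-12 \right)} = 1225 \cdot 0 + \sqrt{32^{2} + \left(-12\right)^{2}} = 0 + \sqrt{1024 + 144} = 0 + \sqrt{1168} = 0 + 4 \sqrt{73} = 4 \sqrt{73}$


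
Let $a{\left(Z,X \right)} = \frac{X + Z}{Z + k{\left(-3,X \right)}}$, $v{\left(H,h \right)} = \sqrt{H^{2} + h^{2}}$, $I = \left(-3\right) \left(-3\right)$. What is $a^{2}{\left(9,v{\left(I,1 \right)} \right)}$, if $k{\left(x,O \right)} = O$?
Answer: $1$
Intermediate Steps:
$I = 9$
$a{\left(Z,X \right)} = 1$ ($a{\left(Z,X \right)} = \frac{X + Z}{Z + X} = \frac{X + Z}{X + Z} = 1$)
$a^{2}{\left(9,v{\left(I,1 \right)} \right)} = 1^{2} = 1$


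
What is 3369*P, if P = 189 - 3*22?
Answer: 414387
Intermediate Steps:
P = 123 (P = 189 - 66 = 123)
3369*P = 3369*123 = 414387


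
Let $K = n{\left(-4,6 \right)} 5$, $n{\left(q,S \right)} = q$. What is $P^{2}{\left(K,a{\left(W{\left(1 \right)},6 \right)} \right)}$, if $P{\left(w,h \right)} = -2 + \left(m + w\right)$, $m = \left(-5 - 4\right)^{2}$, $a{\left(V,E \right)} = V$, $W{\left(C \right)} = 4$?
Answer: $3481$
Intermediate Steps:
$m = 81$ ($m = \left(-9\right)^{2} = 81$)
$K = -20$ ($K = \left(-4\right) 5 = -20$)
$P{\left(w,h \right)} = 79 + w$ ($P{\left(w,h \right)} = -2 + \left(81 + w\right) = 79 + w$)
$P^{2}{\left(K,a{\left(W{\left(1 \right)},6 \right)} \right)} = \left(79 - 20\right)^{2} = 59^{2} = 3481$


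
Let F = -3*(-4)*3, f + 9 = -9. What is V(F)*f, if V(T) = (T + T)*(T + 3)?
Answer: -50544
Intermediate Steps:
f = -18 (f = -9 - 9 = -18)
F = 36 (F = 12*3 = 36)
V(T) = 2*T*(3 + T) (V(T) = (2*T)*(3 + T) = 2*T*(3 + T))
V(F)*f = (2*36*(3 + 36))*(-18) = (2*36*39)*(-18) = 2808*(-18) = -50544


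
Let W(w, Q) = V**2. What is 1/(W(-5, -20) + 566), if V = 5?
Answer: 1/591 ≈ 0.0016920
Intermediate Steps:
W(w, Q) = 25 (W(w, Q) = 5**2 = 25)
1/(W(-5, -20) + 566) = 1/(25 + 566) = 1/591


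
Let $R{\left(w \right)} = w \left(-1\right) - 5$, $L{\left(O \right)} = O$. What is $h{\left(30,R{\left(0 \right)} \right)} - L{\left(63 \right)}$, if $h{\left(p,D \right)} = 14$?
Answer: $-49$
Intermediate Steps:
$R{\left(w \right)} = -5 - w$ ($R{\left(w \right)} = - w - 5 = -5 - w$)
$h{\left(30,R{\left(0 \right)} \right)} - L{\left(63 \right)} = 14 - 63 = -49$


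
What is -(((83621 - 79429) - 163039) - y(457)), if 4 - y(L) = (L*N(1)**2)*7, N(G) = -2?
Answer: 146055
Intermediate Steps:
y(L) = 4 - 28*L (y(L) = 4 - L*(-2)**2*7 = 4 - L*4*7 = 4 - 4*L*7 = 4 - 28*L)
-(((83621 - 79429) - 163039) - y(457)) = -(((83621 - 79429) - 163039) - (4 - 28*457)) = -((4192 - 163039) - (4 - 12796)) = -(-158847 - 1*(-12792)) = -(-158847 + 12792) = -1*(-146055) = 146055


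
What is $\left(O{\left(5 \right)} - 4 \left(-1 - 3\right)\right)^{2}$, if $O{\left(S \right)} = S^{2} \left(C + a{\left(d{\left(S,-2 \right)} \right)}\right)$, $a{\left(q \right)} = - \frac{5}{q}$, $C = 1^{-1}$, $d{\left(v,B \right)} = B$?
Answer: $\frac{42849}{4} \approx 10712.0$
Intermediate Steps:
$C = 1$
$O{\left(S \right)} = \frac{7 S^{2}}{2}$ ($O{\left(S \right)} = S^{2} \left(1 - \frac{5}{-2}\right) = S^{2} \left(1 - - \frac{5}{2}\right) = S^{2} \left(1 + \frac{5}{2}\right) = S^{2} \cdot \frac{7}{2} = \frac{7 S^{2}}{2}$)
$\left(O{\left(5 \right)} - 4 \left(-1 - 3\right)\right)^{2} = \left(\frac{7 \cdot 5^{2}}{2} - 4 \left(-1 - 3\right)\right)^{2} = \left(\frac{7}{2} \cdot 25 - -16\right)^{2} = \left(\frac{175}{2} + 16\right)^{2} = \left(\frac{207}{2}\right)^{2} = \frac{42849}{4}$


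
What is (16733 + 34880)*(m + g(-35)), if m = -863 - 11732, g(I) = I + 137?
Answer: -644801209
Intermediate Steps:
g(I) = 137 + I
m = -12595
(16733 + 34880)*(m + g(-35)) = (16733 + 34880)*(-12595 + (137 - 35)) = 51613*(-12595 + 102) = 51613*(-12493) = -644801209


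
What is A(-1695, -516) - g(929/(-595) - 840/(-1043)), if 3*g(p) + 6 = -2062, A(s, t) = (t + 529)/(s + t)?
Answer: 1524103/2211 ≈ 689.33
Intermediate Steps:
A(s, t) = (529 + t)/(s + t)
g(p) = -2068/3 (g(p) = -2 + (1/3)*(-2062) = -2 - 2062/3 = -2068/3)
A(-1695, -516) - g(929/(-595) - 840/(-1043)) = (529 - 516)/(-1695 - 516) - 1*(-2068/3) = 13/(-2211) + 2068/3 = -1/2211*13 + 2068/3 = -13/2211 + 2068/3 = 1524103/2211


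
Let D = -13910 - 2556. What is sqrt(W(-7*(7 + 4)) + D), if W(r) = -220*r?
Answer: sqrt(474) ≈ 21.772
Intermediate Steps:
D = -16466
sqrt(W(-7*(7 + 4)) + D) = sqrt(-(-1540)*(7 + 4) - 16466) = sqrt(-(-1540)*11 - 16466) = sqrt(-220*(-77) - 16466) = sqrt(16940 - 16466) = sqrt(474)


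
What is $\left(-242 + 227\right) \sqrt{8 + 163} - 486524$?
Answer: $-486524 - 45 \sqrt{19} \approx -4.8672 \cdot 10^{5}$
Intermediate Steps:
$\left(-242 + 227\right) \sqrt{8 + 163} - 486524 = - 15 \sqrt{171} - 486524 = - 15 \cdot 3 \sqrt{19} - 486524 = - 45 \sqrt{19} - 486524 = -486524 - 45 \sqrt{19}$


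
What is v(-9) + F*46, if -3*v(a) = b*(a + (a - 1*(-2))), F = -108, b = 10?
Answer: -14744/3 ≈ -4914.7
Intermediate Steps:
v(a) = -20/3 - 20*a/3 (v(a) = -10*(a + (a - 1*(-2)))/3 = -10*(a + (a + 2))/3 = -10*(a + (2 + a))/3 = -10*(2 + 2*a)/3 = -(20 + 20*a)/3 = -20/3 - 20*a/3)
v(-9) + F*46 = (-20/3 - 20/3*(-9)) - 108*46 = (-20/3 + 60) - 4968 = 160/3 - 4968 = -14744/3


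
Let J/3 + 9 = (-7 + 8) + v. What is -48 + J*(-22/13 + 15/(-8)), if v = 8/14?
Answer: 63/2 ≈ 31.500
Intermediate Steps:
v = 4/7 (v = 8*(1/14) = 4/7 ≈ 0.57143)
J = -156/7 (J = -27 + 3*((-7 + 8) + 4/7) = -27 + 3*(1 + 4/7) = -27 + 3*(11/7) = -27 + 33/7 = -156/7 ≈ -22.286)
-48 + J*(-22/13 + 15/(-8)) = -48 - 156*(-22/13 + 15/(-8))/7 = -48 - 156*(-22*1/13 + 15*(-1/8))/7 = -48 - 156*(-22/13 - 15/8)/7 = -48 - 156/7*(-371/104) = -48 + 159/2 = 63/2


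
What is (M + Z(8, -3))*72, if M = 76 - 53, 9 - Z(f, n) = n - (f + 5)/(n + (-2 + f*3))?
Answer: 48816/19 ≈ 2569.3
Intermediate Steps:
Z(f, n) = 9 - n + (5 + f)/(-2 + n + 3*f) (Z(f, n) = 9 - (n - (f + 5)/(n + (-2 + f*3))) = 9 - (n - (5 + f)/(n + (-2 + 3*f))) = 9 - (n - (5 + f)/(-2 + n + 3*f)) = 9 + (-n + (5 + f)/(-2 + n + 3*f)) = 9 - n + (5 + f)/(-2 + n + 3*f))
M = 23
(M + Z(8, -3))*72 = (23 + (-13 - 1*(-3)**2 + 11*(-3) + 28*8 - 3*8*(-3))/(-2 - 3 + 3*8))*72 = (23 + (-13 - 1*9 - 33 + 224 + 72)/(-2 - 3 + 24))*72 = (23 + (-13 - 9 - 33 + 224 + 72)/19)*72 = (23 + (1/19)*241)*72 = (23 + 241/19)*72 = (678/19)*72 = 48816/19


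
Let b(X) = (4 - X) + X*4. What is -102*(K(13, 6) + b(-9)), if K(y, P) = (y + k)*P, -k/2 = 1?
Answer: -4386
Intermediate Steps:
k = -2 (k = -2*1 = -2)
K(y, P) = P*(-2 + y) (K(y, P) = (y - 2)*P = (-2 + y)*P = P*(-2 + y))
b(X) = 4 + 3*X (b(X) = (4 - X) + 4*X = 4 + 3*X)
-102*(K(13, 6) + b(-9)) = -102*(6*(-2 + 13) + (4 + 3*(-9))) = -102*(6*11 + (4 - 27)) = -102*(66 - 23) = -102*43 = -4386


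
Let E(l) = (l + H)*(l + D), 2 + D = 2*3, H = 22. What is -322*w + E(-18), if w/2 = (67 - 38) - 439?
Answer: 263984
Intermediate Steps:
D = 4 (D = -2 + 2*3 = -2 + 6 = 4)
E(l) = (4 + l)*(22 + l) (E(l) = (l + 22)*(l + 4) = (22 + l)*(4 + l) = (4 + l)*(22 + l))
w = -820 (w = 2*((67 - 38) - 439) = 2*(29 - 439) = 2*(-410) = -820)
-322*w + E(-18) = -322*(-820) + (88 + (-18)² + 26*(-18)) = 264040 + (88 + 324 - 468) = 264040 - 56 = 263984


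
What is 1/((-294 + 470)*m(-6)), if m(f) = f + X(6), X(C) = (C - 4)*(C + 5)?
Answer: 1/2816 ≈ 0.00035511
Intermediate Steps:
X(C) = (-4 + C)*(5 + C)
m(f) = 22 + f (m(f) = f + (-20 + 6 + 6²) = f + (-20 + 6 + 36) = f + 22 = 22 + f)
1/((-294 + 470)*m(-6)) = 1/((-294 + 470)*(22 - 6)) = 1/(176*16) = 1/2816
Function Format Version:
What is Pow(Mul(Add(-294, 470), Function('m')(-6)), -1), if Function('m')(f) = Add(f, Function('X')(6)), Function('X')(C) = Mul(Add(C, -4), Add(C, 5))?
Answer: Rational(1, 2816) ≈ 0.00035511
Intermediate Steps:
Function('X')(C) = Mul(Add(-4, C), Add(5, C))
Function('m')(f) = Add(22, f) (Function('m')(f) = Add(f, Add(-20, 6, Pow(6, 2))) = Add(f, Add(-20, 6, 36)) = Add(f, 22) = Add(22, f))
Pow(Mul(Add(-294, 470), Function('m')(-6)), -1) = Pow(Mul(Add(-294, 470), Add(22, -6)), -1) = Pow(Mul(176, 16), -1) = Pow(2816, -1) = Rational(1, 2816)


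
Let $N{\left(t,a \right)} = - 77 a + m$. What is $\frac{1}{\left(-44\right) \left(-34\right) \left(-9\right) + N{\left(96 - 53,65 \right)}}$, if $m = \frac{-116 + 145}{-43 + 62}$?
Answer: $- \frac{19}{350882} \approx -5.4149 \cdot 10^{-5}$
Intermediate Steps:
$m = \frac{29}{19} \approx 1.5263$
$N{\left(t,a \right)} = \frac{29}{19} - 77 a$ ($N{\left(t,a \right)} = - 77 a + \frac{29}{19} = \frac{29}{19} - 77 a$)
$\frac{1}{\left(-44\right) \left(-34\right) \left(-9\right) + N{\left(96 - 53,65 \right)}} = \frac{1}{\left(-44\right) \left(-34\right) \left(-9\right) + \left(\frac{29}{19} - 5005\right)} = \frac{1}{1496 \left(-9\right) + \left(\frac{29}{19} - 5005\right)} = \frac{1}{-13464 - \frac{95066}{19}} = \frac{1}{- \frac{350882}{19}} = - \frac{19}{350882}$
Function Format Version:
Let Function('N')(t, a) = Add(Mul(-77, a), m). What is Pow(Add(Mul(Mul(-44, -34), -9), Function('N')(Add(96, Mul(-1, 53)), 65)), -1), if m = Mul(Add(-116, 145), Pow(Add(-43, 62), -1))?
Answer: Rational(-19, 350882) ≈ -5.4149e-5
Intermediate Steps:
m = Rational(29, 19) (m = Mul(29, Pow(19, -1)) = Mul(29, Rational(1, 19)) = Rational(29, 19) ≈ 1.5263)
Function('N')(t, a) = Add(Rational(29, 19), Mul(-77, a)) (Function('N')(t, a) = Add(Mul(-77, a), Rational(29, 19)) = Add(Rational(29, 19), Mul(-77, a)))
Pow(Add(Mul(Mul(-44, -34), -9), Function('N')(Add(96, Mul(-1, 53)), 65)), -1) = Pow(Add(Mul(Mul(-44, -34), -9), Add(Rational(29, 19), Mul(-77, 65))), -1) = Pow(Add(Mul(1496, -9), Add(Rational(29, 19), -5005)), -1) = Pow(Add(-13464, Rational(-95066, 19)), -1) = Pow(Rational(-350882, 19), -1) = Rational(-19, 350882)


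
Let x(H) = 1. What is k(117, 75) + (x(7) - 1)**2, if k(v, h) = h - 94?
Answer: -19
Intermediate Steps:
k(v, h) = -94 + h
k(117, 75) + (x(7) - 1)**2 = (-94 + 75) + (1 - 1)**2 = -19 + 0**2 = -19 + 0 = -19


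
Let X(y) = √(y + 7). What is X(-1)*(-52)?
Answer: -52*√6 ≈ -127.37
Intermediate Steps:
X(y) = √(7 + y)
X(-1)*(-52) = √(7 - 1)*(-52) = √6*(-52) = -52*√6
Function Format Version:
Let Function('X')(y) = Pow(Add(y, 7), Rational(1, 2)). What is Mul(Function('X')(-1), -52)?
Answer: Mul(-52, Pow(6, Rational(1, 2))) ≈ -127.37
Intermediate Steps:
Function('X')(y) = Pow(Add(7, y), Rational(1, 2))
Mul(Function('X')(-1), -52) = Mul(Pow(Add(7, -1), Rational(1, 2)), -52) = Mul(Pow(6, Rational(1, 2)), -52) = Mul(-52, Pow(6, Rational(1, 2)))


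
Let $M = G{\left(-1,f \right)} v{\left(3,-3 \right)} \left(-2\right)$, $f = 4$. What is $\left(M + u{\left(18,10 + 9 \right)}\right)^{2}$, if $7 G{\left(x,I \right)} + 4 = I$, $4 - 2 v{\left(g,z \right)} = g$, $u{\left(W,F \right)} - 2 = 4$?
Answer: $36$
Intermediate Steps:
$u{\left(W,F \right)} = 6$ ($u{\left(W,F \right)} = 2 + 4 = 6$)
$v{\left(g,z \right)} = 2 - \frac{g}{2}$
$G{\left(x,I \right)} = - \frac{4}{7} + \frac{I}{7}$
$M = 0$ ($M = \left(- \frac{4}{7} + \frac{1}{7} \cdot 4\right) \left(2 - \frac{3}{2}\right) \left(-2\right) = \left(- \frac{4}{7} + \frac{4}{7}\right) \left(2 - \frac{3}{2}\right) \left(-2\right) = 0 \cdot \frac{1}{2} \left(-2\right) = 0 \left(-2\right) = 0$)
$\left(M + u{\left(18,10 + 9 \right)}\right)^{2} = \left(0 + 6\right)^{2} = 6^{2} = 36$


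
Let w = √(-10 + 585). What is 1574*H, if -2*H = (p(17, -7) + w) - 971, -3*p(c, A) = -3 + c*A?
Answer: 2196517/3 - 3935*√23 ≈ 7.1330e+5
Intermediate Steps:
p(c, A) = 1 - A*c/3 (p(c, A) = -(-3 + c*A)/3 = -(-3 + A*c)/3 = 1 - A*c/3)
w = 5*√23 (w = √575 = 5*√23 ≈ 23.979)
H = 2791/6 - 5*√23/2 (H = -(((1 - ⅓*(-7)*17) + 5*√23) - 971)/2 = -(((1 + 119/3) + 5*√23) - 971)/2 = -((122/3 + 5*√23) - 971)/2 = -(-2791/3 + 5*√23)/2 = 2791/6 - 5*√23/2 ≈ 453.18)
1574*H = 1574*(2791/6 - 5*√23/2) = 2196517/3 - 3935*√23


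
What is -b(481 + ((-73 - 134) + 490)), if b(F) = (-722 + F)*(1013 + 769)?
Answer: -74844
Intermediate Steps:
b(F) = -1286604 + 1782*F (b(F) = (-722 + F)*1782 = -1286604 + 1782*F)
-b(481 + ((-73 - 134) + 490)) = -(-1286604 + 1782*(481 + ((-73 - 134) + 490))) = -(-1286604 + 1782*(481 + (-207 + 490))) = -(-1286604 + 1782*(481 + 283)) = -(-1286604 + 1782*764) = -(-1286604 + 1361448) = -1*74844 = -74844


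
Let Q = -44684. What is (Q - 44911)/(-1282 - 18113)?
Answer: 1991/431 ≈ 4.6195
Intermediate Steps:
(Q - 44911)/(-1282 - 18113) = (-44684 - 44911)/(-1282 - 18113) = -89595/(-19395) = -89595*(-1/19395) = 1991/431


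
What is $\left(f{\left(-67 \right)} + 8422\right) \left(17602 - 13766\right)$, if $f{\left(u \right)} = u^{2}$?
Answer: $49526596$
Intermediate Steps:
$\left(f{\left(-67 \right)} + 8422\right) \left(17602 - 13766\right) = \left(\left(-67\right)^{2} + 8422\right) \left(17602 - 13766\right) = \left(4489 + 8422\right) 3836 = 12911 \cdot 3836 = 49526596$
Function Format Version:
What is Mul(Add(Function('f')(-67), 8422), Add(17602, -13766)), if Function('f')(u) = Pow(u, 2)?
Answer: 49526596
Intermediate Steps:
Mul(Add(Function('f')(-67), 8422), Add(17602, -13766)) = Mul(Add(Pow(-67, 2), 8422), Add(17602, -13766)) = Mul(Add(4489, 8422), 3836) = Mul(12911, 3836) = 49526596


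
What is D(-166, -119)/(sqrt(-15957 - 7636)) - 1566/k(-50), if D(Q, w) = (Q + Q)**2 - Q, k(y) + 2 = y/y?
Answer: 1566 - 110390*I*sqrt(23593)/23593 ≈ 1566.0 - 718.68*I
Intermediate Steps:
k(y) = -1 (k(y) = -2 + y/y = -2 + 1 = -1)
D(Q, w) = -Q + 4*Q**2 (D(Q, w) = (2*Q)**2 - Q = 4*Q**2 - Q = -Q + 4*Q**2)
D(-166, -119)/(sqrt(-15957 - 7636)) - 1566/k(-50) = (-166*(-1 + 4*(-166)))/(sqrt(-15957 - 7636)) - 1566/(-1) = (-166*(-1 - 664))/(sqrt(-23593)) - 1566*(-1) = (-166*(-665))/((I*sqrt(23593))) + 1566 = 110390*(-I*sqrt(23593)/23593) + 1566 = -110390*I*sqrt(23593)/23593 + 1566 = 1566 - 110390*I*sqrt(23593)/23593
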